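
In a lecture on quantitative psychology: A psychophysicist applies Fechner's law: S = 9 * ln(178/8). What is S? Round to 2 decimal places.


S = 9 * ln(178/8)
I/I0 = 22.25
ln(22.25) = 3.1023
S = 9 * 3.1023
= 27.92


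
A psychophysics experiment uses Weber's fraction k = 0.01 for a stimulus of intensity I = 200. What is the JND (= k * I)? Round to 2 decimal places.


JND = k * I
JND = 0.01 * 200
= 2.00


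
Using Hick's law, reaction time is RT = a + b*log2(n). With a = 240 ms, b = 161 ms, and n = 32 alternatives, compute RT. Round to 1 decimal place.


RT = 240 + 161 * log2(32)
log2(32) = 5.0
RT = 240 + 161 * 5.0
= 240 + 805.0
= 1045.0 ms


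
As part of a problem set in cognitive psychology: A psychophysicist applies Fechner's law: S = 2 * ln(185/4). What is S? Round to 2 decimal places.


S = 2 * ln(185/4)
I/I0 = 46.25
ln(46.25) = 3.8341
S = 2 * 3.8341
= 7.67


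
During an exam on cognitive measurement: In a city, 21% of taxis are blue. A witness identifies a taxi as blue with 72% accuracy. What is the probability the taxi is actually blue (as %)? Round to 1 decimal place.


P(blue | says blue) = P(says blue | blue)*P(blue) / [P(says blue | blue)*P(blue) + P(says blue | not blue)*P(not blue)]
Numerator = 0.72 * 0.21 = 0.1512
False identification = 0.28 * 0.79 = 0.2212
P = 0.1512 / (0.1512 + 0.2212)
= 0.1512 / 0.3724
As percentage = 40.6


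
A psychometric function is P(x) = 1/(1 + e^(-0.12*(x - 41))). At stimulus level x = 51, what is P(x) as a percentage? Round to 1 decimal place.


P(x) = 1/(1 + e^(-0.12*(51 - 41)))
Exponent = -0.12 * 10 = -1.2
e^(-1.2) = 0.301194
P = 1/(1 + 0.301194) = 0.768525
Percentage = 76.9


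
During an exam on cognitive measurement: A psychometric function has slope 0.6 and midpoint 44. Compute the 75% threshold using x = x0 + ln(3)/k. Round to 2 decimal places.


At P = 0.75: 0.75 = 1/(1 + e^(-k*(x-x0)))
Solving: e^(-k*(x-x0)) = 1/3
x = x0 + ln(3)/k
ln(3) = 1.0986
x = 44 + 1.0986/0.6
= 44 + 1.831
= 45.83


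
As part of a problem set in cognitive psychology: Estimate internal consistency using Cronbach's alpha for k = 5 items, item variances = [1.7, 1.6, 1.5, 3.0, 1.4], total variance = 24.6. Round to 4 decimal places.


alpha = (k/(k-1)) * (1 - sum(s_i^2)/s_total^2)
sum(item variances) = 9.2
k/(k-1) = 5/4 = 1.25
1 - 9.2/24.6 = 1 - 0.373984 = 0.626016
alpha = 1.25 * 0.626016
= 0.7825


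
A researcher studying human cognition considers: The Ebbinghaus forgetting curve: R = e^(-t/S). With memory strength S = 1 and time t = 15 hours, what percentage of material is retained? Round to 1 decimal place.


R = e^(-t/S)
-t/S = -15/1 = -15.0
R = e^(-15.0) = 0.0
Percentage = 0.0 * 100
= 0.0


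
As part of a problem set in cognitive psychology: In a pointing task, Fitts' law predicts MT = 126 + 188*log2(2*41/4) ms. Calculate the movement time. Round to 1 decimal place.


MT = 126 + 188 * log2(2*41/4)
2D/W = 20.5
log2(20.5) = 4.3576
MT = 126 + 188 * 4.3576
= 945.2 ms


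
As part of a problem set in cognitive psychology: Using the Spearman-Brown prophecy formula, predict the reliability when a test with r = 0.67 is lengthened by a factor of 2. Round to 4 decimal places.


r_new = n*r / (1 + (n-1)*r)
Numerator = 2 * 0.67 = 1.34
Denominator = 1 + 1 * 0.67 = 1.67
r_new = 1.34 / 1.67
= 0.8024


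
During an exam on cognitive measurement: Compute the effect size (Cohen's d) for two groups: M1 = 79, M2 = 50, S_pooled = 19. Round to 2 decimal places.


Cohen's d = (M1 - M2) / S_pooled
= (79 - 50) / 19
= 29 / 19
= 1.53


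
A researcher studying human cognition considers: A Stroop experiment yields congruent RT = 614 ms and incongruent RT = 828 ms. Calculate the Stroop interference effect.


Stroop effect = RT(incongruent) - RT(congruent)
= 828 - 614
= 214 ms


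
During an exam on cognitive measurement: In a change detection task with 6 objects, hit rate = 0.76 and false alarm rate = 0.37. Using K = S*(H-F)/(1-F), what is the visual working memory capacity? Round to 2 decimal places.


K = S * (H - F) / (1 - F)
H - F = 0.39
1 - F = 0.63
K = 6 * 0.39 / 0.63
= 3.71


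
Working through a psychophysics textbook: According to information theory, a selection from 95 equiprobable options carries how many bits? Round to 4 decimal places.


H = log2(n)
H = log2(95)
= 6.5699


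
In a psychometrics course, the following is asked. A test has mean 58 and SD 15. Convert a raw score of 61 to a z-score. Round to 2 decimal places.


z = (X - mu) / sigma
= (61 - 58) / 15
= 3 / 15
= 0.20


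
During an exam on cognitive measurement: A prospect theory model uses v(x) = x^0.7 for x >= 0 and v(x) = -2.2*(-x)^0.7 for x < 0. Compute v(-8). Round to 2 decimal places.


Since x = -8 < 0, use v(x) = -lambda*(-x)^alpha
(-x) = 8
8^0.7 = 4.2871
v(-8) = -2.2 * 4.2871
= -9.43


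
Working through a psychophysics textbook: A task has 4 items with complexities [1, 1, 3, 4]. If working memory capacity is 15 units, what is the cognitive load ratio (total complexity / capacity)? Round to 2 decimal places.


Total complexity = 1 + 1 + 3 + 4 = 9
Load = total / capacity = 9 / 15
= 0.60


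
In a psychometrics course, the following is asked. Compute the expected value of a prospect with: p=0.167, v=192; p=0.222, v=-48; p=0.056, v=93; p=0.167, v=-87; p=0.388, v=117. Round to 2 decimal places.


EU = sum(p_i * v_i)
0.167 * 192 = 32.064
0.222 * -48 = -10.656
0.056 * 93 = 5.208
0.167 * -87 = -14.529
0.388 * 117 = 45.396
EU = 32.064 + -10.656 + 5.208 + -14.529 + 45.396
= 57.48


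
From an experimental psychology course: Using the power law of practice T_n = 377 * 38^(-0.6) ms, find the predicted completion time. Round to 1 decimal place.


T_n = 377 * 38^(-0.6)
38^(-0.6) = 0.112753
T_n = 377 * 0.112753
= 42.5 ms


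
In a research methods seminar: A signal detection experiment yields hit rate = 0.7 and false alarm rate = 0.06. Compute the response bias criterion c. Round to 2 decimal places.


c = -0.5 * (z(HR) + z(FAR))
z(0.7) = 0.5244
z(0.06) = -1.5548
c = -0.5 * (0.5244 + -1.5548)
= -0.5 * -1.0304
= 0.52


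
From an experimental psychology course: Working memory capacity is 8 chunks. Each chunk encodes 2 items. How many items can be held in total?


Total items = chunks * items_per_chunk
= 8 * 2
= 16


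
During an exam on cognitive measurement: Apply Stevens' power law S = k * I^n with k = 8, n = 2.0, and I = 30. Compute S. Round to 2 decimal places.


S = 8 * 30^2.0
30^2.0 = 900.0
S = 8 * 900.0
= 7200.00


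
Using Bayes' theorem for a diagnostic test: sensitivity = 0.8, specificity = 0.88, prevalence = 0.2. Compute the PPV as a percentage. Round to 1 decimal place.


PPV = (sens * prev) / (sens * prev + (1-spec) * (1-prev))
Numerator = 0.8 * 0.2 = 0.16
P(positive and no disease) = (1 - spec) * (1 - prev) = (1 - 0.88) * (1 - 0.2) = 0.096
Denominator = 0.16 + 0.096 = 0.256
PPV = 0.16 / 0.256 = 0.625
As percentage = 62.5


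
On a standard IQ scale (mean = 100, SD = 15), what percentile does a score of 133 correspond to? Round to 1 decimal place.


z = (IQ - mean) / SD
z = (133 - 100) / 15 = 2.2
Percentile = Phi(2.2) * 100
Phi(2.2) = 0.986097
= 98.6


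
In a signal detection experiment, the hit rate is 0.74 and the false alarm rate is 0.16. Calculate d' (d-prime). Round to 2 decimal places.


d' = z(HR) - z(FAR)
z(0.74) = 0.6433
z(0.16) = -0.9945
d' = 0.6433 - -0.9945
= 1.64


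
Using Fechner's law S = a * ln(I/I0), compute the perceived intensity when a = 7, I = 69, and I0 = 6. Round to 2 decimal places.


S = 7 * ln(69/6)
I/I0 = 11.5
ln(11.5) = 2.4423
S = 7 * 2.4423
= 17.10


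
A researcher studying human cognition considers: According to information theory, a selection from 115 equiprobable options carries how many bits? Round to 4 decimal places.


H = log2(n)
H = log2(115)
= 6.8455


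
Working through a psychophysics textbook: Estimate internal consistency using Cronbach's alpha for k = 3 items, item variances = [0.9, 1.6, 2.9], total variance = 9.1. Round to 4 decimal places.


alpha = (k/(k-1)) * (1 - sum(s_i^2)/s_total^2)
sum(item variances) = 5.4
k/(k-1) = 3/2 = 1.5
1 - 5.4/9.1 = 1 - 0.593407 = 0.406593
alpha = 1.5 * 0.406593
= 0.6099


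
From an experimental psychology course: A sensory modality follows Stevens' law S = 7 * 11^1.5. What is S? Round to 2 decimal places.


S = 7 * 11^1.5
11^1.5 = 36.4829
S = 7 * 36.4829
= 255.38


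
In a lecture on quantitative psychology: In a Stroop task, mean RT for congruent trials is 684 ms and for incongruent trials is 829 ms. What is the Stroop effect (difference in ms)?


Stroop effect = RT(incongruent) - RT(congruent)
= 829 - 684
= 145 ms


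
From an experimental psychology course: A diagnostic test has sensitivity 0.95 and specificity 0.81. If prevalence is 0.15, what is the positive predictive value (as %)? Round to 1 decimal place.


PPV = (sens * prev) / (sens * prev + (1-spec) * (1-prev))
Numerator = 0.95 * 0.15 = 0.1425
P(positive and no disease) = (1 - spec) * (1 - prev) = (1 - 0.81) * (1 - 0.15) = 0.1615
Denominator = 0.1425 + 0.1615 = 0.304
PPV = 0.1425 / 0.304 = 0.46875
As percentage = 46.9


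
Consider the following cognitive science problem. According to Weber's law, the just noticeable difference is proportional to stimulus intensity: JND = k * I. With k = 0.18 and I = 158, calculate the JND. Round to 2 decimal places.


JND = k * I
JND = 0.18 * 158
= 28.44


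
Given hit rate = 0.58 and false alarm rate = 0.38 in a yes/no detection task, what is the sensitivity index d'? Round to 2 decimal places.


d' = z(HR) - z(FAR)
z(0.58) = 0.2019
z(0.38) = -0.3055
d' = 0.2019 - -0.3055
= 0.51


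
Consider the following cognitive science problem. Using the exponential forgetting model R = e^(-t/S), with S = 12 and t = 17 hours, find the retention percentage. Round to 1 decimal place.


R = e^(-t/S)
-t/S = -17/12 = -1.416667
R = e^(-1.416667) = 0.242521
Percentage = 0.242521 * 100
= 24.3


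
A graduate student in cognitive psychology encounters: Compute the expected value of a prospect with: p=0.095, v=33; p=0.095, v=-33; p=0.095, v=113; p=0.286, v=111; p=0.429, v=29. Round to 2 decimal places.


EU = sum(p_i * v_i)
0.095 * 33 = 3.135
0.095 * -33 = -3.135
0.095 * 113 = 10.735
0.286 * 111 = 31.746
0.429 * 29 = 12.441
EU = 3.135 + -3.135 + 10.735 + 31.746 + 12.441
= 54.92


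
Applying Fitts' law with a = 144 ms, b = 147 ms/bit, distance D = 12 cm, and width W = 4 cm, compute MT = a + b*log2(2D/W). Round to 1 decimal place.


MT = 144 + 147 * log2(2*12/4)
2D/W = 6.0
log2(6.0) = 2.585
MT = 144 + 147 * 2.585
= 524.0 ms


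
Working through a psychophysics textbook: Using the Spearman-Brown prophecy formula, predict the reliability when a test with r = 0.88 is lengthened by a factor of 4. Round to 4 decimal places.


r_new = n*r / (1 + (n-1)*r)
Numerator = 4 * 0.88 = 3.52
Denominator = 1 + 3 * 0.88 = 3.64
r_new = 3.52 / 3.64
= 0.9670


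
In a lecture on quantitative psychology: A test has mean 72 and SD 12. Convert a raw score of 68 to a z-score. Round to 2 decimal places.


z = (X - mu) / sigma
= (68 - 72) / 12
= -4 / 12
= -0.33


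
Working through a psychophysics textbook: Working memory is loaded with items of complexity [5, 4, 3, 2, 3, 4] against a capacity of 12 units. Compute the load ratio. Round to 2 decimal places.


Total complexity = 5 + 4 + 3 + 2 + 3 + 4 = 21
Load = total / capacity = 21 / 12
= 1.75


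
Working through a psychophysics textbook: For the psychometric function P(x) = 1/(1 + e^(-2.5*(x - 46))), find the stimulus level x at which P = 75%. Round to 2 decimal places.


At P = 0.75: 0.75 = 1/(1 + e^(-k*(x-x0)))
Solving: e^(-k*(x-x0)) = 1/3
x = x0 + ln(3)/k
ln(3) = 1.0986
x = 46 + 1.0986/2.5
= 46 + 0.4394
= 46.44


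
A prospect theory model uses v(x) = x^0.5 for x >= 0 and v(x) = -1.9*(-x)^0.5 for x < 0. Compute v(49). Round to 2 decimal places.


Since x = 49 >= 0, use v(x) = x^0.5
49^0.5 = 7.0
v(49) = 7.00


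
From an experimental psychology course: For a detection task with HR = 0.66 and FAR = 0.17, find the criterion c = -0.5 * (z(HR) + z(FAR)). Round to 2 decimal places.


c = -0.5 * (z(HR) + z(FAR))
z(0.66) = 0.4125
z(0.17) = -0.9542
c = -0.5 * (0.4125 + -0.9542)
= -0.5 * -0.5417
= 0.27


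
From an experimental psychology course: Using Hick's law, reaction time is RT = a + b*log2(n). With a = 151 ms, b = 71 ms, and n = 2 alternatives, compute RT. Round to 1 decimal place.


RT = 151 + 71 * log2(2)
log2(2) = 1.0
RT = 151 + 71 * 1.0
= 151 + 71.0
= 222.0 ms


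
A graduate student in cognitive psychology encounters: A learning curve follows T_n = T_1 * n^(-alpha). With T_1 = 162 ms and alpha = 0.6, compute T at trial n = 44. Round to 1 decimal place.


T_n = 162 * 44^(-0.6)
44^(-0.6) = 0.103259
T_n = 162 * 0.103259
= 16.7 ms


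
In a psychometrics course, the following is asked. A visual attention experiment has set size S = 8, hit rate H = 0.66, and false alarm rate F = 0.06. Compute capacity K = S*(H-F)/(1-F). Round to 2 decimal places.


K = S * (H - F) / (1 - F)
H - F = 0.6
1 - F = 0.94
K = 8 * 0.6 / 0.94
= 5.11


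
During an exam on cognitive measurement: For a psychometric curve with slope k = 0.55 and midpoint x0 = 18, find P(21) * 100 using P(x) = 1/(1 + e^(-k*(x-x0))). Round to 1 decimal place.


P(x) = 1/(1 + e^(-0.55*(21 - 18)))
Exponent = -0.55 * 3 = -1.65
e^(-1.65) = 0.19205
P = 1/(1 + 0.19205) = 0.838891
Percentage = 83.9


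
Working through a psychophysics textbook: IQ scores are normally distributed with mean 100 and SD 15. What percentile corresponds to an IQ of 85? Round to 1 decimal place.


z = (IQ - mean) / SD
z = (85 - 100) / 15 = -1.0
Percentile = Phi(-1.0) * 100
Phi(-1.0) = 0.158655
= 15.9


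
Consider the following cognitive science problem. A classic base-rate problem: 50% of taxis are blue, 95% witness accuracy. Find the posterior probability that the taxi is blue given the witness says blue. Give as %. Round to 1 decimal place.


P(blue | says blue) = P(says blue | blue)*P(blue) / [P(says blue | blue)*P(blue) + P(says blue | not blue)*P(not blue)]
Numerator = 0.95 * 0.5 = 0.475
False identification = 0.05 * 0.5 = 0.025
P = 0.475 / (0.475 + 0.025)
= 0.475 / 0.5
As percentage = 95.0


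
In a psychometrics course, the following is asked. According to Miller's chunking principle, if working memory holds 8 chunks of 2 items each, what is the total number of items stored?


Total items = chunks * items_per_chunk
= 8 * 2
= 16


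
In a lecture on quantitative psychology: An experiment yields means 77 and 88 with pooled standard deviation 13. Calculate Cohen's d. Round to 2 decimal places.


Cohen's d = (M1 - M2) / S_pooled
= (77 - 88) / 13
= -11 / 13
= -0.85


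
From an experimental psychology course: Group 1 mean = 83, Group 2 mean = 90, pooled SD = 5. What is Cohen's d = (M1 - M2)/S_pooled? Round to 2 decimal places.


Cohen's d = (M1 - M2) / S_pooled
= (83 - 90) / 5
= -7 / 5
= -1.40


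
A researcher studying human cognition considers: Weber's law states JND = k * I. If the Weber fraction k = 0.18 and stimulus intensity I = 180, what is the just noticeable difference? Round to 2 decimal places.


JND = k * I
JND = 0.18 * 180
= 32.40


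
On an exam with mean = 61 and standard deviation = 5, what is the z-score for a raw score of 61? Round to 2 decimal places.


z = (X - mu) / sigma
= (61 - 61) / 5
= 0 / 5
= 0.00


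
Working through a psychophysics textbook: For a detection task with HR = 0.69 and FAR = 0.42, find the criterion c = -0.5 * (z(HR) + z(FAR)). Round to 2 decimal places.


c = -0.5 * (z(HR) + z(FAR))
z(0.69) = 0.4959
z(0.42) = -0.2019
c = -0.5 * (0.4959 + -0.2019)
= -0.5 * 0.294
= -0.15


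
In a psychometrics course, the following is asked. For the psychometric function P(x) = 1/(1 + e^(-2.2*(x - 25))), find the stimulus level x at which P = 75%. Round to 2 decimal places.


At P = 0.75: 0.75 = 1/(1 + e^(-k*(x-x0)))
Solving: e^(-k*(x-x0)) = 1/3
x = x0 + ln(3)/k
ln(3) = 1.0986
x = 25 + 1.0986/2.2
= 25 + 0.4994
= 25.50


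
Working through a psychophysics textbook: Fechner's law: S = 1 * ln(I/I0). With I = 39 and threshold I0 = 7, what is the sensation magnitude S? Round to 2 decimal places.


S = 1 * ln(39/7)
I/I0 = 5.571429
ln(5.571429) = 1.7177
S = 1 * 1.7177
= 1.72


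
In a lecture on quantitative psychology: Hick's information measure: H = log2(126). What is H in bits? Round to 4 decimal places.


H = log2(n)
H = log2(126)
= 6.9773


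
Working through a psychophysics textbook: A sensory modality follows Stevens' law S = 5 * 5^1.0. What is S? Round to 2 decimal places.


S = 5 * 5^1.0
5^1.0 = 5.0
S = 5 * 5.0
= 25.00


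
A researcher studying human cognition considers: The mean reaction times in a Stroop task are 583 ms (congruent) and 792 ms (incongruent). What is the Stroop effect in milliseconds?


Stroop effect = RT(incongruent) - RT(congruent)
= 792 - 583
= 209 ms


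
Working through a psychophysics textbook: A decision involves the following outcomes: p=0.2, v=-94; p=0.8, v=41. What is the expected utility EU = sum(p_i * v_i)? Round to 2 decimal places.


EU = sum(p_i * v_i)
0.2 * -94 = -18.8
0.8 * 41 = 32.8
EU = -18.8 + 32.8
= 14.00


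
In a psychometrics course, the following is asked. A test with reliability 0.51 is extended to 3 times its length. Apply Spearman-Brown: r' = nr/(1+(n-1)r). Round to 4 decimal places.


r_new = n*r / (1 + (n-1)*r)
Numerator = 3 * 0.51 = 1.53
Denominator = 1 + 2 * 0.51 = 2.02
r_new = 1.53 / 2.02
= 0.7574


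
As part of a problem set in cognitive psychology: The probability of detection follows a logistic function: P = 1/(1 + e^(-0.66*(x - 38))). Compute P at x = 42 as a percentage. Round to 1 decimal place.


P(x) = 1/(1 + e^(-0.66*(42 - 38)))
Exponent = -0.66 * 4 = -2.64
e^(-2.64) = 0.071361
P = 1/(1 + 0.071361) = 0.933392
Percentage = 93.3


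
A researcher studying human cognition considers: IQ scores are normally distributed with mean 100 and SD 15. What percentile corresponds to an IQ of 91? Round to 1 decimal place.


z = (IQ - mean) / SD
z = (91 - 100) / 15 = -0.6
Percentile = Phi(-0.6) * 100
Phi(-0.6) = 0.274253
= 27.4


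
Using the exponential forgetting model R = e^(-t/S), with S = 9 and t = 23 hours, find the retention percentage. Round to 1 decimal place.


R = e^(-t/S)
-t/S = -23/9 = -2.555556
R = e^(-2.555556) = 0.077649
Percentage = 0.077649 * 100
= 7.8


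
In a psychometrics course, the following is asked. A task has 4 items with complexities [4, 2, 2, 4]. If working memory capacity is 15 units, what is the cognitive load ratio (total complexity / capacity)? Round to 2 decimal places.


Total complexity = 4 + 2 + 2 + 4 = 12
Load = total / capacity = 12 / 15
= 0.80


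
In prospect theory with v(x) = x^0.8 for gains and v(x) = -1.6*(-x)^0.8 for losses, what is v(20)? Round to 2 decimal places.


Since x = 20 >= 0, use v(x) = x^0.8
20^0.8 = 10.9856
v(20) = 10.99


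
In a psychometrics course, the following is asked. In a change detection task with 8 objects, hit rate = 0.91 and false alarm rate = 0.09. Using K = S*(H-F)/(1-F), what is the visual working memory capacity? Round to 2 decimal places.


K = S * (H - F) / (1 - F)
H - F = 0.82
1 - F = 0.91
K = 8 * 0.82 / 0.91
= 7.21


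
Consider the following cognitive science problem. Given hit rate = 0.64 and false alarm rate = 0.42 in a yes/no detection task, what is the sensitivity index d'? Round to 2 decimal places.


d' = z(HR) - z(FAR)
z(0.64) = 0.3585
z(0.42) = -0.2019
d' = 0.3585 - -0.2019
= 0.56


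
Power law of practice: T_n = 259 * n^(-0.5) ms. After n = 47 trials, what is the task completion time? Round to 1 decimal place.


T_n = 259 * 47^(-0.5)
47^(-0.5) = 0.145865
T_n = 259 * 0.145865
= 37.8 ms


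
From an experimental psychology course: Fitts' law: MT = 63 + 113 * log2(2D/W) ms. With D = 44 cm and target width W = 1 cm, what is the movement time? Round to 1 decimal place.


MT = 63 + 113 * log2(2*44/1)
2D/W = 88.0
log2(88.0) = 6.4594
MT = 63 + 113 * 6.4594
= 792.9 ms


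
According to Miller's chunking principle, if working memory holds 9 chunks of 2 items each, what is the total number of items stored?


Total items = chunks * items_per_chunk
= 9 * 2
= 18


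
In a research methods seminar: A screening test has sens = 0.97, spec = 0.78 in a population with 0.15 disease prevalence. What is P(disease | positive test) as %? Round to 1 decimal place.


PPV = (sens * prev) / (sens * prev + (1-spec) * (1-prev))
Numerator = 0.97 * 0.15 = 0.1455
P(positive and no disease) = (1 - spec) * (1 - prev) = (1 - 0.78) * (1 - 0.15) = 0.187
Denominator = 0.1455 + 0.187 = 0.3325
PPV = 0.1455 / 0.3325 = 0.437594
As percentage = 43.8


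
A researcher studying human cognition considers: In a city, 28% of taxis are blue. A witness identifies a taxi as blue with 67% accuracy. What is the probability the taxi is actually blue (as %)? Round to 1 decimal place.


P(blue | says blue) = P(says blue | blue)*P(blue) / [P(says blue | blue)*P(blue) + P(says blue | not blue)*P(not blue)]
Numerator = 0.67 * 0.28 = 0.1876
False identification = 0.33 * 0.72 = 0.2376
P = 0.1876 / (0.1876 + 0.2376)
= 0.1876 / 0.4252
As percentage = 44.1


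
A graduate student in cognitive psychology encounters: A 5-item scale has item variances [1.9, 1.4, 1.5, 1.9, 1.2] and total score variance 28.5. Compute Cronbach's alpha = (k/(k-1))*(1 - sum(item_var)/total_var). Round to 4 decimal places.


alpha = (k/(k-1)) * (1 - sum(s_i^2)/s_total^2)
sum(item variances) = 7.9
k/(k-1) = 5/4 = 1.25
1 - 7.9/28.5 = 1 - 0.277193 = 0.722807
alpha = 1.25 * 0.722807
= 0.9035


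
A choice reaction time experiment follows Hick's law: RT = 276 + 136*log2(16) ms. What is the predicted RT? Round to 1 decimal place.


RT = 276 + 136 * log2(16)
log2(16) = 4.0
RT = 276 + 136 * 4.0
= 276 + 544.0
= 820.0 ms


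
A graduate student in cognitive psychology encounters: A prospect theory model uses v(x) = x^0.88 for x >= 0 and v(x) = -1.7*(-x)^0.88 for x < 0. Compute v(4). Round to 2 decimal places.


Since x = 4 >= 0, use v(x) = x^0.88
4^0.88 = 3.387
v(4) = 3.39


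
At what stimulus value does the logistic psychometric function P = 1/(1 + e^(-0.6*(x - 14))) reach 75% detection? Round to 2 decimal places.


At P = 0.75: 0.75 = 1/(1 + e^(-k*(x-x0)))
Solving: e^(-k*(x-x0)) = 1/3
x = x0 + ln(3)/k
ln(3) = 1.0986
x = 14 + 1.0986/0.6
= 14 + 1.831
= 15.83


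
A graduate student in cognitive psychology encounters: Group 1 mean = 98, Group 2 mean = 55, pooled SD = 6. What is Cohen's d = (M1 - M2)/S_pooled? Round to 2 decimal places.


Cohen's d = (M1 - M2) / S_pooled
= (98 - 55) / 6
= 43 / 6
= 7.17


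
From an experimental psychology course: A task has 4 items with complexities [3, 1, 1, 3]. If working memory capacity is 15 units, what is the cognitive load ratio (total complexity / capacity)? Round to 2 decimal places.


Total complexity = 3 + 1 + 1 + 3 = 8
Load = total / capacity = 8 / 15
= 0.53


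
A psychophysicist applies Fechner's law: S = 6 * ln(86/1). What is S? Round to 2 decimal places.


S = 6 * ln(86/1)
I/I0 = 86.0
ln(86.0) = 4.4543
S = 6 * 4.4543
= 26.73


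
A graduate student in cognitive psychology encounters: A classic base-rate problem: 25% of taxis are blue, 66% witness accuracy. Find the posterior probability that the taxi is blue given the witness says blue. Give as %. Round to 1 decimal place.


P(blue | says blue) = P(says blue | blue)*P(blue) / [P(says blue | blue)*P(blue) + P(says blue | not blue)*P(not blue)]
Numerator = 0.66 * 0.25 = 0.165
False identification = 0.34 * 0.75 = 0.255
P = 0.165 / (0.165 + 0.255)
= 0.165 / 0.42
As percentage = 39.3


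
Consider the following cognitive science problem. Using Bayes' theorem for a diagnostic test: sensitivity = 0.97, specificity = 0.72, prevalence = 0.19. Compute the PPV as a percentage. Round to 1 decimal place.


PPV = (sens * prev) / (sens * prev + (1-spec) * (1-prev))
Numerator = 0.97 * 0.19 = 0.1843
P(positive and no disease) = (1 - spec) * (1 - prev) = (1 - 0.72) * (1 - 0.19) = 0.2268
Denominator = 0.1843 + 0.2268 = 0.4111
PPV = 0.1843 / 0.4111 = 0.448309
As percentage = 44.8


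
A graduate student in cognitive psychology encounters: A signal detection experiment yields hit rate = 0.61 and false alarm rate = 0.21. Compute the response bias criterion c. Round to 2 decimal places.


c = -0.5 * (z(HR) + z(FAR))
z(0.61) = 0.2793
z(0.21) = -0.8064
c = -0.5 * (0.2793 + -0.8064)
= -0.5 * -0.5271
= 0.26


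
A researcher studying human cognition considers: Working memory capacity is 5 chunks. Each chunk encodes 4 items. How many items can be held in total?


Total items = chunks * items_per_chunk
= 5 * 4
= 20


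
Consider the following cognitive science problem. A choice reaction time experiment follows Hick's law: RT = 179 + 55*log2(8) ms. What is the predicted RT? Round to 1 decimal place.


RT = 179 + 55 * log2(8)
log2(8) = 3.0
RT = 179 + 55 * 3.0
= 179 + 165.0
= 344.0 ms


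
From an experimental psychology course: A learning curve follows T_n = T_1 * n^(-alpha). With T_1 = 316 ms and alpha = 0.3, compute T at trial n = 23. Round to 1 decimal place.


T_n = 316 * 23^(-0.3)
23^(-0.3) = 0.390375
T_n = 316 * 0.390375
= 123.4 ms


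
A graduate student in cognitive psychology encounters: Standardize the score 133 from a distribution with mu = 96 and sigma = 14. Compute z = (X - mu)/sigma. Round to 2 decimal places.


z = (X - mu) / sigma
= (133 - 96) / 14
= 37 / 14
= 2.64


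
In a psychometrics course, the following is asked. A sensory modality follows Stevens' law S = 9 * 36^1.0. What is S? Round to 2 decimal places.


S = 9 * 36^1.0
36^1.0 = 36.0
S = 9 * 36.0
= 324.00


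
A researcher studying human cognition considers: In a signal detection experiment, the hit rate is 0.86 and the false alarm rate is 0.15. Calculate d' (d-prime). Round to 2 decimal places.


d' = z(HR) - z(FAR)
z(0.86) = 1.0803
z(0.15) = -1.0364
d' = 1.0803 - -1.0364
= 2.12


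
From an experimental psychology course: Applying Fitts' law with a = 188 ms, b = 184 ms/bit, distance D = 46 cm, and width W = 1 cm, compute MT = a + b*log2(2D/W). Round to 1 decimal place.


MT = 188 + 184 * log2(2*46/1)
2D/W = 92.0
log2(92.0) = 6.5236
MT = 188 + 184 * 6.5236
= 1388.3 ms


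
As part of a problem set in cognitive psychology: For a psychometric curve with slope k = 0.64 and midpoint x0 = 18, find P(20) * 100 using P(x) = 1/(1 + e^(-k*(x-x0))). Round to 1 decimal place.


P(x) = 1/(1 + e^(-0.64*(20 - 18)))
Exponent = -0.64 * 2 = -1.28
e^(-1.28) = 0.278037
P = 1/(1 + 0.278037) = 0.78245
Percentage = 78.2


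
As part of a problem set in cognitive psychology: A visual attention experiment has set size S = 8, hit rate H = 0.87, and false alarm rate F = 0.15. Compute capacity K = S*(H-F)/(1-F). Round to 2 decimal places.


K = S * (H - F) / (1 - F)
H - F = 0.72
1 - F = 0.85
K = 8 * 0.72 / 0.85
= 6.78


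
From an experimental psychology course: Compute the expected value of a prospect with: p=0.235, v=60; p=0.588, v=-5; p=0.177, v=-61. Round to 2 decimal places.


EU = sum(p_i * v_i)
0.235 * 60 = 14.1
0.588 * -5 = -2.94
0.177 * -61 = -10.797
EU = 14.1 + -2.94 + -10.797
= 0.36


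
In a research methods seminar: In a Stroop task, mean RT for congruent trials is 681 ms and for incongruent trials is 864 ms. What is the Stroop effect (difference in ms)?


Stroop effect = RT(incongruent) - RT(congruent)
= 864 - 681
= 183 ms


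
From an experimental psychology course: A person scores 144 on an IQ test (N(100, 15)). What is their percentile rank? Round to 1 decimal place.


z = (IQ - mean) / SD
z = (144 - 100) / 15 = 2.9333
Percentile = Phi(2.9333) * 100
Phi(2.9333) = 0.998323
= 99.8


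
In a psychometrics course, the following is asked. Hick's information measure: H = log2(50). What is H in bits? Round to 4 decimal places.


H = log2(n)
H = log2(50)
= 5.6439


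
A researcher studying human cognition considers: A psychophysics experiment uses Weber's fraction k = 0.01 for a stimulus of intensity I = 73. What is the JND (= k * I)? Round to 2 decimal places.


JND = k * I
JND = 0.01 * 73
= 0.73


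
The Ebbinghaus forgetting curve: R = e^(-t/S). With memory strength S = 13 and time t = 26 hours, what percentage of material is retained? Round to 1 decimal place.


R = e^(-t/S)
-t/S = -26/13 = -2.0
R = e^(-2.0) = 0.135335
Percentage = 0.135335 * 100
= 13.5


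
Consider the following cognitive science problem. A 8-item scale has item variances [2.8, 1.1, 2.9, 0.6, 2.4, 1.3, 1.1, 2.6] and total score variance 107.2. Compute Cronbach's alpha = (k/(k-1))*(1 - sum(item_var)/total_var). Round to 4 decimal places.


alpha = (k/(k-1)) * (1 - sum(s_i^2)/s_total^2)
sum(item variances) = 14.8
k/(k-1) = 8/7 = 1.142857
1 - 14.8/107.2 = 1 - 0.13806 = 0.86194
alpha = 1.142857 * 0.86194
= 0.9851


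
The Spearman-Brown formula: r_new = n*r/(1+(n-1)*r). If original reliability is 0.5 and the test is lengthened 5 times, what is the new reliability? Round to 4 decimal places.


r_new = n*r / (1 + (n-1)*r)
Numerator = 5 * 0.5 = 2.5
Denominator = 1 + 4 * 0.5 = 3.0
r_new = 2.5 / 3.0
= 0.8333


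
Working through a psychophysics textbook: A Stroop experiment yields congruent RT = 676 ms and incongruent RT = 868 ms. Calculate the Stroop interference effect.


Stroop effect = RT(incongruent) - RT(congruent)
= 868 - 676
= 192 ms


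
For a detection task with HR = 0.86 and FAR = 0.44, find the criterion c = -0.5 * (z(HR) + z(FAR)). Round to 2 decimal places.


c = -0.5 * (z(HR) + z(FAR))
z(0.86) = 1.0803
z(0.44) = -0.151
c = -0.5 * (1.0803 + -0.151)
= -0.5 * 0.9293
= -0.46


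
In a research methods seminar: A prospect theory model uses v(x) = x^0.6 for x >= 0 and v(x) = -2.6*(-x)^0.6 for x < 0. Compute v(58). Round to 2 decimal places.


Since x = 58 >= 0, use v(x) = x^0.6
58^0.6 = 11.4303
v(58) = 11.43


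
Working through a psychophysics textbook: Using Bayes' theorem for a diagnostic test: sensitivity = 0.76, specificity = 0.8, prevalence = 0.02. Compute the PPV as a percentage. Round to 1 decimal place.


PPV = (sens * prev) / (sens * prev + (1-spec) * (1-prev))
Numerator = 0.76 * 0.02 = 0.0152
P(positive and no disease) = (1 - spec) * (1 - prev) = (1 - 0.8) * (1 - 0.02) = 0.196
Denominator = 0.0152 + 0.196 = 0.2112
PPV = 0.0152 / 0.2112 = 0.07197
As percentage = 7.2


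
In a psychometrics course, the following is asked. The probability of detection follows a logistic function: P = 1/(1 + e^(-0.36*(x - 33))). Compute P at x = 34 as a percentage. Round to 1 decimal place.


P(x) = 1/(1 + e^(-0.36*(34 - 33)))
Exponent = -0.36 * 1 = -0.36
e^(-0.36) = 0.697676
P = 1/(1 + 0.697676) = 0.589041
Percentage = 58.9


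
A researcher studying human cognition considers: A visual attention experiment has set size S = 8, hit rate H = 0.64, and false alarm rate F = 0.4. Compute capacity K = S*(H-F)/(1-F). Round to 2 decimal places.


K = S * (H - F) / (1 - F)
H - F = 0.24
1 - F = 0.6
K = 8 * 0.24 / 0.6
= 3.20


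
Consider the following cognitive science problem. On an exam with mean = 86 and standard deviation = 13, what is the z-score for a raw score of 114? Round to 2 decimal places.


z = (X - mu) / sigma
= (114 - 86) / 13
= 28 / 13
= 2.15


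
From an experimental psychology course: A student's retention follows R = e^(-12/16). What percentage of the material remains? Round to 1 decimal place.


R = e^(-t/S)
-t/S = -12/16 = -0.75
R = e^(-0.75) = 0.472367
Percentage = 0.472367 * 100
= 47.2


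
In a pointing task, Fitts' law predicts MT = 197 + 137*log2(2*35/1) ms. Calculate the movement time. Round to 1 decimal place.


MT = 197 + 137 * log2(2*35/1)
2D/W = 70.0
log2(70.0) = 6.1293
MT = 197 + 137 * 6.1293
= 1036.7 ms


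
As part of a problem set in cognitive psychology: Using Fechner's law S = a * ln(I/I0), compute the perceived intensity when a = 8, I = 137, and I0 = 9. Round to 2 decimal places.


S = 8 * ln(137/9)
I/I0 = 15.222222
ln(15.222222) = 2.7228
S = 8 * 2.7228
= 21.78


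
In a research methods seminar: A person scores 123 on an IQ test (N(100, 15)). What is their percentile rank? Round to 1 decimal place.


z = (IQ - mean) / SD
z = (123 - 100) / 15 = 1.5333
Percentile = Phi(1.5333) * 100
Phi(1.5333) = 0.937399
= 93.7


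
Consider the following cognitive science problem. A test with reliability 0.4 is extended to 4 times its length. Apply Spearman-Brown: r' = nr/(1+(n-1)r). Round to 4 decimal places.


r_new = n*r / (1 + (n-1)*r)
Numerator = 4 * 0.4 = 1.6
Denominator = 1 + 3 * 0.4 = 2.2
r_new = 1.6 / 2.2
= 0.7273


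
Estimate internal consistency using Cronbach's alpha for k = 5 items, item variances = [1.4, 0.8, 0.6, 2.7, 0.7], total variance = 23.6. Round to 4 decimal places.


alpha = (k/(k-1)) * (1 - sum(s_i^2)/s_total^2)
sum(item variances) = 6.2
k/(k-1) = 5/4 = 1.25
1 - 6.2/23.6 = 1 - 0.262712 = 0.737288
alpha = 1.25 * 0.737288
= 0.9216


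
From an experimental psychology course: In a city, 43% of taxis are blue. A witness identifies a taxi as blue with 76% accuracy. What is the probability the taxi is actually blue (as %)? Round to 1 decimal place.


P(blue | says blue) = P(says blue | blue)*P(blue) / [P(says blue | blue)*P(blue) + P(says blue | not blue)*P(not blue)]
Numerator = 0.76 * 0.43 = 0.3268
False identification = 0.24 * 0.57 = 0.1368
P = 0.3268 / (0.3268 + 0.1368)
= 0.3268 / 0.4636
As percentage = 70.5


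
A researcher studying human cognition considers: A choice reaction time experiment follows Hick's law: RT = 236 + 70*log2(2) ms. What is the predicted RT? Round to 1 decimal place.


RT = 236 + 70 * log2(2)
log2(2) = 1.0
RT = 236 + 70 * 1.0
= 236 + 70.0
= 306.0 ms


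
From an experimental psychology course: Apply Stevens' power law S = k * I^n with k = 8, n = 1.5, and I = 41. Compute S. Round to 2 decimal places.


S = 8 * 41^1.5
41^1.5 = 262.5281
S = 8 * 262.5281
= 2100.22


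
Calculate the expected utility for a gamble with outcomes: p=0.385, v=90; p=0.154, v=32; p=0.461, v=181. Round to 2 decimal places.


EU = sum(p_i * v_i)
0.385 * 90 = 34.65
0.154 * 32 = 4.928
0.461 * 181 = 83.441
EU = 34.65 + 4.928 + 83.441
= 123.02


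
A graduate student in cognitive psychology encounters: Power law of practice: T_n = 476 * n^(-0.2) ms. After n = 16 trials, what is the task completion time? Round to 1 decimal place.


T_n = 476 * 16^(-0.2)
16^(-0.2) = 0.574349
T_n = 476 * 0.574349
= 273.4 ms


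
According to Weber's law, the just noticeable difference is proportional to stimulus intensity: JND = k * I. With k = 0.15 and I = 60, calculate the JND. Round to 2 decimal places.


JND = k * I
JND = 0.15 * 60
= 9.00


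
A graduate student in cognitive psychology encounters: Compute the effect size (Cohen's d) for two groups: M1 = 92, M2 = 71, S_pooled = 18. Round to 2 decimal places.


Cohen's d = (M1 - M2) / S_pooled
= (92 - 71) / 18
= 21 / 18
= 1.17


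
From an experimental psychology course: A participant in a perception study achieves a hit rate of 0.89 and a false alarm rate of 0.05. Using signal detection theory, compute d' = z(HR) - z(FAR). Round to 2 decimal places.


d' = z(HR) - z(FAR)
z(0.89) = 1.2265
z(0.05) = -1.6449
d' = 1.2265 - -1.6449
= 2.87


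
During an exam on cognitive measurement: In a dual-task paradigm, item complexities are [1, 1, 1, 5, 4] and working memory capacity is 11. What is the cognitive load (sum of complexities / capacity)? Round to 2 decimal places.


Total complexity = 1 + 1 + 1 + 5 + 4 = 12
Load = total / capacity = 12 / 11
= 1.09


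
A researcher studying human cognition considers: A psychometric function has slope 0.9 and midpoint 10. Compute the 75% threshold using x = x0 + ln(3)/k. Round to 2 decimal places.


At P = 0.75: 0.75 = 1/(1 + e^(-k*(x-x0)))
Solving: e^(-k*(x-x0)) = 1/3
x = x0 + ln(3)/k
ln(3) = 1.0986
x = 10 + 1.0986/0.9
= 10 + 1.2207
= 11.22


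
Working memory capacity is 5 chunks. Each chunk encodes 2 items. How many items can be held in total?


Total items = chunks * items_per_chunk
= 5 * 2
= 10


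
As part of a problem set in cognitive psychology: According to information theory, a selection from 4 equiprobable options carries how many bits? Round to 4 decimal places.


H = log2(n)
H = log2(4)
= 2.0000


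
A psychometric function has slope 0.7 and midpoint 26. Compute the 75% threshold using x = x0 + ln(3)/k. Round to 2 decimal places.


At P = 0.75: 0.75 = 1/(1 + e^(-k*(x-x0)))
Solving: e^(-k*(x-x0)) = 1/3
x = x0 + ln(3)/k
ln(3) = 1.0986
x = 26 + 1.0986/0.7
= 26 + 1.5694
= 27.57


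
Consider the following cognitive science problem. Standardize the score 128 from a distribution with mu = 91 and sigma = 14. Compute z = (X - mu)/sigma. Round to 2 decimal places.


z = (X - mu) / sigma
= (128 - 91) / 14
= 37 / 14
= 2.64


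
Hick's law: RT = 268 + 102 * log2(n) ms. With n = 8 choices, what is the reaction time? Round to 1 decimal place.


RT = 268 + 102 * log2(8)
log2(8) = 3.0
RT = 268 + 102 * 3.0
= 268 + 306.0
= 574.0 ms


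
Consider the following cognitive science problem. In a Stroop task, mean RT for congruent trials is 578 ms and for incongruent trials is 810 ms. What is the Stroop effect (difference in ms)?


Stroop effect = RT(incongruent) - RT(congruent)
= 810 - 578
= 232 ms


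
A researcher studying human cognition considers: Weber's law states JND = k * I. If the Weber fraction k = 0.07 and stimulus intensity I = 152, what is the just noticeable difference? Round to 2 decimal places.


JND = k * I
JND = 0.07 * 152
= 10.64


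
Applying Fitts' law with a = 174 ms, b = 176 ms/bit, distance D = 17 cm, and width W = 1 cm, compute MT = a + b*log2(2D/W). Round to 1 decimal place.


MT = 174 + 176 * log2(2*17/1)
2D/W = 34.0
log2(34.0) = 5.0875
MT = 174 + 176 * 5.0875
= 1069.4 ms


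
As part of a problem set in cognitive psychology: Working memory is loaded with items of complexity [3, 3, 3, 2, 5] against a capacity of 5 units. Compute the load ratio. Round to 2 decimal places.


Total complexity = 3 + 3 + 3 + 2 + 5 = 16
Load = total / capacity = 16 / 5
= 3.20


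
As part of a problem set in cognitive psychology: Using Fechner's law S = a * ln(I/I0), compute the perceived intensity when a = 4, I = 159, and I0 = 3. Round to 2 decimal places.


S = 4 * ln(159/3)
I/I0 = 53.0
ln(53.0) = 3.9703
S = 4 * 3.9703
= 15.88


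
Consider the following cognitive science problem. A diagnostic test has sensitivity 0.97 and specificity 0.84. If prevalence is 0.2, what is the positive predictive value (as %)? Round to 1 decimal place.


PPV = (sens * prev) / (sens * prev + (1-spec) * (1-prev))
Numerator = 0.97 * 0.2 = 0.194
P(positive and no disease) = (1 - spec) * (1 - prev) = (1 - 0.84) * (1 - 0.2) = 0.128
Denominator = 0.194 + 0.128 = 0.322
PPV = 0.194 / 0.322 = 0.602484
As percentage = 60.2


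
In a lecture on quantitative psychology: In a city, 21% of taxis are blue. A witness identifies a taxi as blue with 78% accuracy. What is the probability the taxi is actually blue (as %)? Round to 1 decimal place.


P(blue | says blue) = P(says blue | blue)*P(blue) / [P(says blue | blue)*P(blue) + P(says blue | not blue)*P(not blue)]
Numerator = 0.78 * 0.21 = 0.1638
False identification = 0.22 * 0.79 = 0.1738
P = 0.1638 / (0.1638 + 0.1738)
= 0.1638 / 0.3376
As percentage = 48.5


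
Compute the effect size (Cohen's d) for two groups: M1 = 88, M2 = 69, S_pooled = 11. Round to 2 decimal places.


Cohen's d = (M1 - M2) / S_pooled
= (88 - 69) / 11
= 19 / 11
= 1.73


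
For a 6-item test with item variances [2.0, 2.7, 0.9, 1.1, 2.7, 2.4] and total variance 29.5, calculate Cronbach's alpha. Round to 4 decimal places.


alpha = (k/(k-1)) * (1 - sum(s_i^2)/s_total^2)
sum(item variances) = 11.8
k/(k-1) = 6/5 = 1.2
1 - 11.8/29.5 = 1 - 0.4 = 0.6
alpha = 1.2 * 0.6
= 0.7200
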